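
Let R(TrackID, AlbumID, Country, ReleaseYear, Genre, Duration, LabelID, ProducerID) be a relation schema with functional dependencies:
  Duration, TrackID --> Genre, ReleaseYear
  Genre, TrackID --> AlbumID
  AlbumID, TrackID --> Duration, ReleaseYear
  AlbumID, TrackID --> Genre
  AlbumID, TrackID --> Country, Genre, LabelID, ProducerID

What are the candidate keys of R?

Attributes never on any right-hand side: {TrackID} — every candidate key must contain it.
Closure of {AlbumID, TrackID} is {AlbumID, Country, Duration, Genre, LabelID, ProducerID, ReleaseYear, TrackID}, the whole schema; {AlbumID, TrackID} is a candidate key.
Closure of {Duration, TrackID} is {AlbumID, Country, Duration, Genre, LabelID, ProducerID, ReleaseYear, TrackID}, the whole schema; {Duration, TrackID} is a candidate key.
Closure of {Genre, TrackID} is {AlbumID, Country, Duration, Genre, LabelID, ProducerID, ReleaseYear, TrackID}, the whole schema; {Genre, TrackID} is a candidate key.
These are minimal and exhaustive — every other superkey contains one of them.

{AlbumID, TrackID}, {Duration, TrackID}, {Genre, TrackID}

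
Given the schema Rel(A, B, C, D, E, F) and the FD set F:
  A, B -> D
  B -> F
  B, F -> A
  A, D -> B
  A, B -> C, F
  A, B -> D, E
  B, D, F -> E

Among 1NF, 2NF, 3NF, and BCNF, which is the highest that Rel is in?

BCNF

Candidate keys: {A, D}, {B}. Prime attributes: {A, B, D}.
Each dependency's left side is a superkey — BCNF holds.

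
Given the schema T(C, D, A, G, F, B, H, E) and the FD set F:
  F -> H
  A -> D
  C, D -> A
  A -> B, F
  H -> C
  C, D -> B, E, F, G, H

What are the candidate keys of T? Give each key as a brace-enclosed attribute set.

{A}, {C, D}, {D, F}, {D, H}

Closure of {A} is {A, B, C, D, E, F, G, H}, the whole schema; {A} is a candidate key.
Closure of {C, D} is {A, B, C, D, E, F, G, H}, the whole schema; {C, D} is a candidate key.
Closure of {D, F} is {A, B, C, D, E, F, G, H}, the whole schema; {D, F} is a candidate key.
Closure of {D, H} is {A, B, C, D, E, F, G, H}, the whole schema; {D, H} is a candidate key.
These are minimal and exhaustive — every other superkey contains one of them.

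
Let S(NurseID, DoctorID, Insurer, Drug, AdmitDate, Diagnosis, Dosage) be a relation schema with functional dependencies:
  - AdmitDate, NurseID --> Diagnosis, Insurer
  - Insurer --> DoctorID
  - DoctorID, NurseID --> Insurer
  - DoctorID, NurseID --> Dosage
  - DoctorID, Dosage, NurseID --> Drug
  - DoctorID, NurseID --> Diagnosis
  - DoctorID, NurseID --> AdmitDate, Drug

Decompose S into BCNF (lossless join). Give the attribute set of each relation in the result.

{AdmitDate, Diagnosis, Dosage, Drug, Insurer, NurseID}; {DoctorID, Insurer}

Candidate keys of the original relation: {AdmitDate, NurseID}, {DoctorID, NurseID}, {Insurer, NurseID}.
{AdmitDate, Diagnosis, DoctorID, Dosage, Drug, Insurer, NurseID}: {Insurer} determines {DoctorID, Insurer} here but is not a superkey — split on Insurer --> DoctorID, giving {DoctorID, Insurer} and {AdmitDate, Diagnosis, Dosage, Drug, Insurer, NurseID}.
{DoctorID, Insurer} is in BCNF.
{AdmitDate, Diagnosis, Dosage, Drug, Insurer, NurseID} is in BCNF.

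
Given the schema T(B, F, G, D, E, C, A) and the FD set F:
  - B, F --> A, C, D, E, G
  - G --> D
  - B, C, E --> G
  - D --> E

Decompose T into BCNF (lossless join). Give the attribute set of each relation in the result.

{A, B, C, F, G}; {D, E}; {D, G}

Candidate key of the original relation: {B, F}.
In {A, B, C, D, E, F, G}, {G} is not a superkey ({G}⁺ restricted to this set is {D, E, G}), so split on G --> D, E into {D, E, G} and {A, B, C, F, G}.
In {D, E, G}, {D} is not a superkey ({D}⁺ restricted to this set is {D, E}), so split on D --> E into {D, E} and {D, G}.
{D, E} is in BCNF.
{D, G} is in BCNF.
{A, B, C, F, G} is in BCNF.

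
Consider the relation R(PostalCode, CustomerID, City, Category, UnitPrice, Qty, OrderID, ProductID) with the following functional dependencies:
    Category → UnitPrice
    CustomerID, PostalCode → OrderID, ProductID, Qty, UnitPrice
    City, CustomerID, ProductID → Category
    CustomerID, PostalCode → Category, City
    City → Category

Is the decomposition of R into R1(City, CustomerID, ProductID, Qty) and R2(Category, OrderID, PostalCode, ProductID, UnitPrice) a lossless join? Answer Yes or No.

No

The shared attributes are {ProductID} and {ProductID}⁺ = {ProductID}.
The closure covers neither R1 nor R2 entirely; the join is not lossless.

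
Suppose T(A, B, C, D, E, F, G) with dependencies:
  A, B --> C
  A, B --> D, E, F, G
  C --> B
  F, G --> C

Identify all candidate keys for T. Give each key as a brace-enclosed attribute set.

No FD produces {A}, so it must be in every candidate key.
{A, B} is a candidate key since {A, B}⁺ = {A, B, C, D, E, F, G} covers every attribute.
{A, C} is a candidate key since {A, C}⁺ = {A, B, C, D, E, F, G} covers every attribute.
{A, F, G} is a candidate key since {A, F, G}⁺ = {A, B, C, D, E, F, G} covers every attribute.
These are minimal and exhaustive — every other superkey contains one of them.

{A, B}, {A, C}, {A, F, G}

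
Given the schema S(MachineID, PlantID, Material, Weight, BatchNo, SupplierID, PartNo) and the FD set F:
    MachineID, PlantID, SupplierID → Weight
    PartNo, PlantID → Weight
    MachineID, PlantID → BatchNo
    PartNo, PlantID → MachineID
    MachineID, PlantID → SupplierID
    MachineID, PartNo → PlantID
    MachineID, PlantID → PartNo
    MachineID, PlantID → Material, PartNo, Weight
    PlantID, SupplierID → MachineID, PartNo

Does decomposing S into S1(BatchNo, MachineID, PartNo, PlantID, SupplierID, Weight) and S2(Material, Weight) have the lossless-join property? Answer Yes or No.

The shared attributes are {Weight} and {Weight}⁺ = {Weight}.
Neither S1 nor S2 is contained in that closure, so the decomposition is lossy.

No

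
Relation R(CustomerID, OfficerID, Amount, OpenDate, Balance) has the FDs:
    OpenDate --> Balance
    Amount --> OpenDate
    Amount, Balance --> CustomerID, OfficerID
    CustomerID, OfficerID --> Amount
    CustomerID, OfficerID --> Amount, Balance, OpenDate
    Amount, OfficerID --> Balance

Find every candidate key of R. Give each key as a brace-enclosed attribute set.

{Amount}, {CustomerID, OfficerID}

{Amount}⁺ = {Amount, Balance, CustomerID, OfficerID, OpenDate}, which is every attribute, so {Amount} is a candidate key.
{CustomerID, OfficerID}⁺ = {Amount, Balance, CustomerID, OfficerID, OpenDate}, which is every attribute, so {CustomerID, OfficerID} is a candidate key.
Any other superkey properly contains one of these, so there are no further candidate keys.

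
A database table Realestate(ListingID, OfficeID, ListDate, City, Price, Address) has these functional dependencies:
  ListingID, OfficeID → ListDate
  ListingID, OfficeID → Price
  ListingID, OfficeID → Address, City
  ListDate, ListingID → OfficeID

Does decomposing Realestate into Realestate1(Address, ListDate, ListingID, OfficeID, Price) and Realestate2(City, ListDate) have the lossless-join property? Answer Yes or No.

No

The shared attributes are {ListDate} and {ListDate}⁺ = {ListDate}.
Realestate1 ⊄ {ListDate} and Realestate2 ⊄ {ListDate}, so the split is lossy.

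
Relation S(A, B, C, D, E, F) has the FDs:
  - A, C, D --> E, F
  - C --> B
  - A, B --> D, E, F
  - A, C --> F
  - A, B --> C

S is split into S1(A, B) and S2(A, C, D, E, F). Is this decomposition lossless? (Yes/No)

No

Common attributes: {A}; their closure is {A}.
S1 ⊄ {A} and S2 ⊄ {A}, so the split is lossy.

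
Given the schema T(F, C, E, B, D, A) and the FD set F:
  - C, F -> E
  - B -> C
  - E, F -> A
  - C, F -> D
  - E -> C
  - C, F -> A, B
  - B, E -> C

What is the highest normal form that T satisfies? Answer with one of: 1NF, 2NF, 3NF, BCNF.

3NF

Candidate keys: {B, F}, {C, F}, {E, F}. Prime attributes: {B, C, E, F}.
B -> C: {B}⁺ = {B, C}, which is not all of the attributes, so the left side is not a superkey — BCNF is violated.
Since {C} ⊆ prime attributes and every other non-superkey FD also has a prime right side, the schema is in 3NF.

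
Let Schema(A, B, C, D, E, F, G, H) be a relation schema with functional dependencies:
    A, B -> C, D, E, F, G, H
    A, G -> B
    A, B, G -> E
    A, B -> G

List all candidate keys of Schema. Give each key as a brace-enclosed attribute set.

No FD produces {A}, so it must be in every candidate key.
Closure of {A, B} is {A, B, C, D, E, F, G, H}, the whole schema; {A, B} is a candidate key.
Closure of {A, G} is {A, B, C, D, E, F, G, H}, the whole schema; {A, G} is a candidate key.
No proper subset of any of these is a key, and no other minimal superkey exists.

{A, B}, {A, G}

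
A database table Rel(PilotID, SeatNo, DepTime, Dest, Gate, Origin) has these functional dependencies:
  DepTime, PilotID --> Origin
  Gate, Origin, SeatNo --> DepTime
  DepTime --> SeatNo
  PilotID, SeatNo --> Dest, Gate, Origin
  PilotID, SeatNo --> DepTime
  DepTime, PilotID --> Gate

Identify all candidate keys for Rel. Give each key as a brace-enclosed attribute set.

Attributes never on any right-hand side: {PilotID} — every candidate key must contain it.
{DepTime, PilotID} is a candidate key since {DepTime, PilotID}⁺ = {DepTime, Dest, Gate, Origin, PilotID, SeatNo} covers every attribute.
{PilotID, SeatNo} is a candidate key since {PilotID, SeatNo}⁺ = {DepTime, Dest, Gate, Origin, PilotID, SeatNo} covers every attribute.
No proper subset of any of these is a key, and no other minimal superkey exists.

{DepTime, PilotID}, {PilotID, SeatNo}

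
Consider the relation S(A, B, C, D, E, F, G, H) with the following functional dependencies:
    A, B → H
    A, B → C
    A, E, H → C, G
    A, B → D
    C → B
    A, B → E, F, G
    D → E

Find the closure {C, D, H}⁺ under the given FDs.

{B, C, D, E, H}

Start with {C, D, H}.
C → B applies; add {B} → now {B, C, D, H}.
D → E applies; add {E} → now {B, C, D, E, H}.
No further FD applies.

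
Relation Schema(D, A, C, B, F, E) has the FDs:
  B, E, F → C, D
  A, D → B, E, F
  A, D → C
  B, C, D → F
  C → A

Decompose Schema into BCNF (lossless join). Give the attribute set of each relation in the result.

Candidate keys of the original relation: {A, D}, {B, E, F}, {C, D}.
{A, B, C, D, E, F}: {C} determines {A, C} here but is not a superkey — split on C → A, giving {A, C} and {B, C, D, E, F}.
{A, C}: every determinant is a superkey — BCNF.
{B, C, D, E, F}: every determinant is a superkey — BCNF.

{A, C}; {B, C, D, E, F}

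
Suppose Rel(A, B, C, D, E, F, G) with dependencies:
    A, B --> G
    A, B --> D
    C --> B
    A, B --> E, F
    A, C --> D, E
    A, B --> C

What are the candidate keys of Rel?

{A, B}, {A, C}

Attributes never on any right-hand side: {A} — every candidate key must contain it.
{A, B}⁺ = {A, B, C, D, E, F, G}, which is every attribute, so {A, B} is a candidate key.
{A, C}⁺ = {A, B, C, D, E, F, G}, which is every attribute, so {A, C} is a candidate key.
These are minimal and exhaustive — every other superkey contains one of them.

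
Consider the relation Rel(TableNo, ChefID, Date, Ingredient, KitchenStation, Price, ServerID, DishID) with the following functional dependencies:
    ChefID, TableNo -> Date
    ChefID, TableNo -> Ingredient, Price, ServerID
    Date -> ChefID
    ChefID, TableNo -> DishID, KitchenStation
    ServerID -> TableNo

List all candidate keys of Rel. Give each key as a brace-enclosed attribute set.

{ChefID, ServerID}⁺ = {ChefID, Date, DishID, Ingredient, KitchenStation, Price, ServerID, TableNo}, which is every attribute, so {ChefID, ServerID} is a candidate key.
{ChefID, TableNo}⁺ = {ChefID, Date, DishID, Ingredient, KitchenStation, Price, ServerID, TableNo}, which is every attribute, so {ChefID, TableNo} is a candidate key.
{Date, ServerID}⁺ = {ChefID, Date, DishID, Ingredient, KitchenStation, Price, ServerID, TableNo}, which is every attribute, so {Date, ServerID} is a candidate key.
{Date, TableNo}⁺ = {ChefID, Date, DishID, Ingredient, KitchenStation, Price, ServerID, TableNo}, which is every attribute, so {Date, TableNo} is a candidate key.
Any other superkey properly contains one of these, so there are no further candidate keys.

{ChefID, ServerID}, {ChefID, TableNo}, {Date, ServerID}, {Date, TableNo}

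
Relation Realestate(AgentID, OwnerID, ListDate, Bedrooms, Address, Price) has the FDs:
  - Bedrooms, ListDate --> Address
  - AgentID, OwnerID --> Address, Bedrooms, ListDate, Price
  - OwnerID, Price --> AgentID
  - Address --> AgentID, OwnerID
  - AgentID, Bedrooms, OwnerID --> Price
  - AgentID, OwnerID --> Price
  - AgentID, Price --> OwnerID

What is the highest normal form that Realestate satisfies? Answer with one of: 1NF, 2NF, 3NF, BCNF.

BCNF

Candidate keys: {Address}, {AgentID, OwnerID}, {AgentID, Price}, {Bedrooms, ListDate}, {OwnerID, Price}. Prime attributes: {Address, AgentID, Bedrooms, ListDate, OwnerID, Price}.
Every FD has a superkey on the left, so the relation is in BCNF.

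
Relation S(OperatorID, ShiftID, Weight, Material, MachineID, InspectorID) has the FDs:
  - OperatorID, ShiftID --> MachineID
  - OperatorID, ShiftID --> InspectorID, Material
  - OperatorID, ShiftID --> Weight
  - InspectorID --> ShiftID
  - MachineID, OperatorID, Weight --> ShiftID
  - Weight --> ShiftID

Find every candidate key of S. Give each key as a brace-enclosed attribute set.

{InspectorID, OperatorID}, {OperatorID, ShiftID}, {OperatorID, Weight}

No FD produces {OperatorID}, so it must be in every candidate key.
Closure of {InspectorID, OperatorID} is {InspectorID, MachineID, Material, OperatorID, ShiftID, Weight}, the whole schema; {InspectorID, OperatorID} is a candidate key.
Closure of {OperatorID, ShiftID} is {InspectorID, MachineID, Material, OperatorID, ShiftID, Weight}, the whole schema; {OperatorID, ShiftID} is a candidate key.
Closure of {OperatorID, Weight} is {InspectorID, MachineID, Material, OperatorID, ShiftID, Weight}, the whole schema; {OperatorID, Weight} is a candidate key.
Any other superkey properly contains one of these, so there are no further candidate keys.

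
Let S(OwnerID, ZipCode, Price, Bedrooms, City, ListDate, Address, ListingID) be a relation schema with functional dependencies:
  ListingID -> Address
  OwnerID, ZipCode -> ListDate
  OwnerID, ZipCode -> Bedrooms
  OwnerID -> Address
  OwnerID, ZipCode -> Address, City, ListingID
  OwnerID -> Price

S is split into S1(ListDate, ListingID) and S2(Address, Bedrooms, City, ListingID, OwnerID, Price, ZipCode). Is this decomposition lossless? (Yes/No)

No

Common attributes: {ListingID}; their closure is {Address, ListingID}.
The closure covers neither S1 nor S2 entirely; the join is not lossless.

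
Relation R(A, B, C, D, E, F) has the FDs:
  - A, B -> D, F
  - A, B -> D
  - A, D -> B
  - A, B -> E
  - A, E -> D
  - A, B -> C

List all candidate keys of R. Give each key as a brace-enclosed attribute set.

No FD produces {A}, so it must be in every candidate key.
Closure of {A, B} is {A, B, C, D, E, F}, the whole schema; {A, B} is a candidate key.
Closure of {A, D} is {A, B, C, D, E, F}, the whole schema; {A, D} is a candidate key.
Closure of {A, E} is {A, B, C, D, E, F}, the whole schema; {A, E} is a candidate key.
No proper subset of any of these is a key, and no other minimal superkey exists.

{A, B}, {A, D}, {A, E}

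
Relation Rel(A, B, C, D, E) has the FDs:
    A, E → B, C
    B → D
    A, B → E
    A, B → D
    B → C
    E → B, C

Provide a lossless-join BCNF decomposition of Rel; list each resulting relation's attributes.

{A, E}; {B, C, D}; {B, E}

Candidate keys of the original relation: {A, B}, {A, E}.
{A, B, C, D, E}: {B} determines {B, C, D} here but is not a superkey — split on B → C, D, giving {B, C, D} and {A, B, E}.
{B, C, D} has no BCNF violation.
{A, B, E}: {E} determines {B, E} here but is not a superkey — split on E → B, giving {B, E} and {A, E}.
{B, E} has no BCNF violation.
{A, E} has no BCNF violation.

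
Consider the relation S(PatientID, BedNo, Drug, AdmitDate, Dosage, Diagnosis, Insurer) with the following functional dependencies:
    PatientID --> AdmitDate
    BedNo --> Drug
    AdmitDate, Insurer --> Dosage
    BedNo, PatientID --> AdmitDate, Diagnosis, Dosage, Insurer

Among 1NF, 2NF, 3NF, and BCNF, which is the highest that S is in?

Candidate key: {BedNo, PatientID}. Prime attributes: {BedNo, PatientID}.
PatientID --> AdmitDate breaks BCNF: {PatientID}⁺ = {AdmitDate, PatientID}, so {PatientID} is not a superkey.
PatientID --> AdmitDate has non-prime {AdmitDate} on the right and a non-superkey on the left, so 3NF fails.
{BedNo} is a proper subset of the key {BedNo, PatientID}, and {BedNo}⁺ contains the non-prime attribute {Drug} — a partial dependency, so 2NF is violated.

1NF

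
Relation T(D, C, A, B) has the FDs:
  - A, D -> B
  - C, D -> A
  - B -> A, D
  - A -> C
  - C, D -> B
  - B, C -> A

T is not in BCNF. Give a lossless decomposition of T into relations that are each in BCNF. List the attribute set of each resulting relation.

Candidate keys of the original relation: {A, D}, {B}, {C, D}.
{A, B, C, D}: {A} determines {A, C} here but is not a superkey — split on A -> C, giving {A, C} and {A, B, D}.
{A, C} has no BCNF violation.
{A, B, D} has no BCNF violation.

{A, B, D}; {A, C}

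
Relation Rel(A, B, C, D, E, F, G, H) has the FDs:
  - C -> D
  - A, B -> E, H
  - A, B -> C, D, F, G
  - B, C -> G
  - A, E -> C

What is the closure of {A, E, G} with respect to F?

Start with {A, E, G}.
A, E -> C applies; add {C} → now {A, C, E, G}.
C -> D applies; add {D} → now {A, C, D, E, G}.
No further FD applies.

{A, C, D, E, G}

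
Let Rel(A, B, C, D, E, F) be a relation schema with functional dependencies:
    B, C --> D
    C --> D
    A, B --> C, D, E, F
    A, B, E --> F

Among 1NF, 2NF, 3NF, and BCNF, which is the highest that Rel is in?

Candidate key: {A, B}. Prime attributes: {A, B}.
B, C --> D breaks BCNF: {B, C}⁺ = {B, C, D}, so {B, C} is not a superkey.
Because {D} is non-prime and the left side of B, C --> D is not a superkey, the relation is not in 3NF.
Checking every proper subset of each key, none determines a non-prime attribute — 2NF is satisfied.

2NF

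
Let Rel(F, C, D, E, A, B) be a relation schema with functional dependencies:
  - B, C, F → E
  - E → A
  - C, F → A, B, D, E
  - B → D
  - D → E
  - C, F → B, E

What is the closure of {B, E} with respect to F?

{A, B, D, E}

Start with {B, E}.
E → A applies; add {A} → now {A, B, E}.
B → D applies; add {D} → now {A, B, D, E}.
No further FD applies.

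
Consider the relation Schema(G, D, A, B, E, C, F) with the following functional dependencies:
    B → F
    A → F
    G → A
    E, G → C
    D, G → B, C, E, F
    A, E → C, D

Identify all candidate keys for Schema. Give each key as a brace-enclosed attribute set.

Attributes never on any right-hand side: {G} — every candidate key must contain it.
{D, G} is a candidate key since {D, G}⁺ = {A, B, C, D, E, F, G} covers every attribute.
{E, G} is a candidate key since {E, G}⁺ = {A, B, C, D, E, F, G} covers every attribute.
These are minimal and exhaustive — every other superkey contains one of them.

{D, G}, {E, G}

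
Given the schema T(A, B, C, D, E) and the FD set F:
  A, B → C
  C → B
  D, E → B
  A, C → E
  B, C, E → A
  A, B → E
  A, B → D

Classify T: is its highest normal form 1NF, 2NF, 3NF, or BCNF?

3NF

Candidate keys: {A, B}, {A, C}, {A, D, E}, {C, E}. Prime attributes: {A, B, C, D, E}.
C → B breaks BCNF: {C}⁺ = {B, C}, so {C} is not a superkey.
But every attribute on its right side ({B}) is prime, and the same holds for every other non-superkey FD, so 3NF still holds.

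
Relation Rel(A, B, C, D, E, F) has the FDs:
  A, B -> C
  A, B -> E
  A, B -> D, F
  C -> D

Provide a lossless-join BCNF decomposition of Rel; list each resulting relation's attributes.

{A, B, C, E, F}; {C, D}

Candidate key of the original relation: {A, B}.
{A, B, C, D, E, F}: {C} determines {C, D} here but is not a superkey — split on C -> D, giving {C, D} and {A, B, C, E, F}.
{C, D} is in BCNF.
{A, B, C, E, F} is in BCNF.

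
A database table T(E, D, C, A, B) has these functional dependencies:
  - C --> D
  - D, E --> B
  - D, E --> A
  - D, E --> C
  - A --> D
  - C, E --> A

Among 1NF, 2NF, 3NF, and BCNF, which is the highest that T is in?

Candidate keys: {A, E}, {C, E}, {D, E}. Prime attributes: {A, C, D, E}.
C --> D breaks BCNF: {C}⁺ = {C, D}, so {C} is not a superkey.
Since {D} ⊆ prime attributes and every other non-superkey FD also has a prime right side, the schema is in 3NF.

3NF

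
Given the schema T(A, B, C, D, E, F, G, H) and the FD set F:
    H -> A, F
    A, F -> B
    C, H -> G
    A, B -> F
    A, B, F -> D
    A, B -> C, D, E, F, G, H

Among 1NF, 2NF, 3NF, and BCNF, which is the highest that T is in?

BCNF

Candidate keys: {A, B}, {A, F}, {H}. Prime attributes: {A, B, F, H}.
Each dependency's left side is a superkey — BCNF holds.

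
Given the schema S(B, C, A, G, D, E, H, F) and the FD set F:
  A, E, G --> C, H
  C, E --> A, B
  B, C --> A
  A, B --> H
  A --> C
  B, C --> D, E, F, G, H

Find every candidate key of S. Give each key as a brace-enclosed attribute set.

{A, B} is a candidate key since {A, B}⁺ = {A, B, C, D, E, F, G, H} covers every attribute.
{A, E} is a candidate key since {A, E}⁺ = {A, B, C, D, E, F, G, H} covers every attribute.
{B, C} is a candidate key since {B, C}⁺ = {A, B, C, D, E, F, G, H} covers every attribute.
{C, E} is a candidate key since {C, E}⁺ = {A, B, C, D, E, F, G, H} covers every attribute.
Any other superkey properly contains one of these, so there are no further candidate keys.

{A, B}, {A, E}, {B, C}, {C, E}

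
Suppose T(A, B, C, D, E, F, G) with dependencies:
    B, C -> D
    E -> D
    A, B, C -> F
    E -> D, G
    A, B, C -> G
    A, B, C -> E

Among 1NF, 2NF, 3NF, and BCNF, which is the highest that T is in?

1NF

Candidate key: {A, B, C}. Prime attributes: {A, B, C}.
For B, C -> D we have {B, C}⁺ = {B, C, D}; {B, C} is not a superkey, so BCNF fails.
B, C -> D has non-prime {D} on the right and a non-superkey on the left, so 3NF fails.
The proper key subset {B, C} of {A, B, C} determines non-prime {D}, so the relation is not even in 2NF.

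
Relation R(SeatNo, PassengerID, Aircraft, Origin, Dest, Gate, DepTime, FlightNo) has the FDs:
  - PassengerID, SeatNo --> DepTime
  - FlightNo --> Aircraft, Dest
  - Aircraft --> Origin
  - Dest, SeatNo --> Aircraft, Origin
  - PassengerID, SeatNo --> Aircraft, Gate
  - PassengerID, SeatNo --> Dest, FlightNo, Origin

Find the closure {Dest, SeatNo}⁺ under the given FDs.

Start with {Dest, SeatNo}.
Dest, SeatNo --> Aircraft, Origin applies; add {Aircraft, Origin} → now {Aircraft, Dest, Origin, SeatNo}.
No further FD applies.

{Aircraft, Dest, Origin, SeatNo}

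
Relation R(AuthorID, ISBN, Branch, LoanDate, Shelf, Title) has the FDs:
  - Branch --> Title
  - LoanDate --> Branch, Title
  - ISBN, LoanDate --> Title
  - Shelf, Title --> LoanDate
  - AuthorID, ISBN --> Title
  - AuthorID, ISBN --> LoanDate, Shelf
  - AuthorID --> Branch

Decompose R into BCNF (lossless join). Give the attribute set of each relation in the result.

Candidate key of the original relation: {AuthorID, ISBN}.
{AuthorID, Branch, ISBN, LoanDate, Shelf, Title}: {Branch} determines {Branch, Title} here but is not a superkey — split on Branch --> Title, giving {Branch, Title} and {AuthorID, Branch, ISBN, LoanDate, Shelf}.
{Branch, Title} is in BCNF.
{AuthorID, Branch, ISBN, LoanDate, Shelf}: {LoanDate} determines {Branch, LoanDate} here but is not a superkey — split on LoanDate --> Branch, giving {Branch, LoanDate} and {AuthorID, ISBN, LoanDate, Shelf}.
{Branch, LoanDate} is in BCNF.
{AuthorID, ISBN, LoanDate, Shelf}: {AuthorID, Shelf} determines {AuthorID, LoanDate, Shelf} here but is not a superkey — split on AuthorID, Shelf --> LoanDate, giving {AuthorID, LoanDate, Shelf} and {AuthorID, ISBN, Shelf}.
{AuthorID, LoanDate, Shelf} is in BCNF.
{AuthorID, ISBN, Shelf} is in BCNF.

{AuthorID, ISBN, Shelf}; {AuthorID, LoanDate, Shelf}; {Branch, LoanDate}; {Branch, Title}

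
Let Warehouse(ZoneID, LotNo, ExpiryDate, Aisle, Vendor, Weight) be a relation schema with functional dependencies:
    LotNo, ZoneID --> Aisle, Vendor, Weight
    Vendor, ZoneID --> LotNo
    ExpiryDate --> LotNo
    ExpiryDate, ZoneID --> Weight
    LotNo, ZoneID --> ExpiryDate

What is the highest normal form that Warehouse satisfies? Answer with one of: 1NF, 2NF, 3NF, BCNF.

Candidate keys: {ExpiryDate, ZoneID}, {LotNo, ZoneID}, {Vendor, ZoneID}. Prime attributes: {ExpiryDate, LotNo, Vendor, ZoneID}.
ExpiryDate --> LotNo: {ExpiryDate}⁺ = {ExpiryDate, LotNo}, which is not all of the attributes, so the left side is not a superkey — BCNF is violated.
But every attribute on its right side ({LotNo}) is prime, and the same holds for every other non-superkey FD, so 3NF still holds.

3NF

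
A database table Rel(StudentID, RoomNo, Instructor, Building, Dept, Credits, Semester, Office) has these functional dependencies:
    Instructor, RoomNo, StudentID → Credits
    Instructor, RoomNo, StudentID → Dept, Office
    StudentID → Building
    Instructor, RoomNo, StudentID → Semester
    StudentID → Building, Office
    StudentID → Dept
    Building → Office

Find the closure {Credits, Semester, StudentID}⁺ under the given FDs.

Start with {Credits, Semester, StudentID}.
StudentID → Building applies; add {Building} → now {Building, Credits, Semester, StudentID}.
StudentID → Building, Office applies; add {Office} → now {Building, Credits, Office, Semester, StudentID}.
StudentID → Dept applies; add {Dept} → now {Building, Credits, Dept, Office, Semester, StudentID}.
No further FD applies.

{Building, Credits, Dept, Office, Semester, StudentID}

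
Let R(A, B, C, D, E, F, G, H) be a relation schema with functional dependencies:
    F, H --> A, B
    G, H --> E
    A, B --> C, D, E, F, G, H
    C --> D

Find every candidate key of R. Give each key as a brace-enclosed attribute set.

{A, B}⁺ = {A, B, C, D, E, F, G, H} — all of the relation — so {A, B} is a candidate key.
{F, H}⁺ = {A, B, C, D, E, F, G, H} — all of the relation — so {F, H} is a candidate key.
These are minimal and exhaustive — every other superkey contains one of them.

{A, B}, {F, H}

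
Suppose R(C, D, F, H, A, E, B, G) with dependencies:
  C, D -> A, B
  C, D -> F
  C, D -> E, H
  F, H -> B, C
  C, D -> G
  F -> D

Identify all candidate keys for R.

{C, D}⁺ = {A, B, C, D, E, F, G, H}, which is every attribute, so {C, D} is a candidate key.
{C, F}⁺ = {A, B, C, D, E, F, G, H}, which is every attribute, so {C, F} is a candidate key.
{F, H}⁺ = {A, B, C, D, E, F, G, H}, which is every attribute, so {F, H} is a candidate key.
These are minimal and exhaustive — every other superkey contains one of them.

{C, D}, {C, F}, {F, H}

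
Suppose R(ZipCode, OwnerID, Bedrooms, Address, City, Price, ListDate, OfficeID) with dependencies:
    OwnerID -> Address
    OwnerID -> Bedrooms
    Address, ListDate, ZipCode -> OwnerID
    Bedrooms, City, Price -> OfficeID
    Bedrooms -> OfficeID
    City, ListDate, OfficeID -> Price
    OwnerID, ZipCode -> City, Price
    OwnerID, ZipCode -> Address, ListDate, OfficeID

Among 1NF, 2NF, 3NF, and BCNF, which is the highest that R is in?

1NF

Candidate keys: {Address, ListDate, ZipCode}, {OwnerID, ZipCode}. Prime attributes: {Address, ListDate, OwnerID, ZipCode}.
OwnerID -> Address: {OwnerID}⁺ = {Address, Bedrooms, OfficeID, OwnerID}, which is not all of the attributes, so the left side is not a superkey — BCNF is violated.
Because {Bedrooms} is non-prime and the left side of OwnerID -> Bedrooms is not a superkey, the relation is not in 3NF.
Since {OwnerID} ⊂ {OwnerID, ZipCode} and {OwnerID}⁺ ⊇ {Bedrooms, OfficeID} with {Bedrooms, OfficeID} non-prime, there is a partial dependency; 2NF fails.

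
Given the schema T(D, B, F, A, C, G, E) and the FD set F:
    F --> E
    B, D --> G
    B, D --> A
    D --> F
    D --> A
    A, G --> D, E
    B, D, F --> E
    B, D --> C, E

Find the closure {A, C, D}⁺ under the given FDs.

Start with {A, C, D}.
D --> F applies; add {F} → now {A, C, D, F}.
F --> E applies; add {E} → now {A, C, D, E, F}.
No further FD applies.

{A, C, D, E, F}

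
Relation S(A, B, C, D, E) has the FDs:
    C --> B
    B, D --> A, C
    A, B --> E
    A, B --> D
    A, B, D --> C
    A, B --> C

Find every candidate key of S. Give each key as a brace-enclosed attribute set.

{A, B} is a candidate key since {A, B}⁺ = {A, B, C, D, E} covers every attribute.
{A, C} is a candidate key since {A, C}⁺ = {A, B, C, D, E} covers every attribute.
{B, D} is a candidate key since {B, D}⁺ = {A, B, C, D, E} covers every attribute.
{C, D} is a candidate key since {C, D}⁺ = {A, B, C, D, E} covers every attribute.
These are minimal and exhaustive — every other superkey contains one of them.

{A, B}, {A, C}, {B, D}, {C, D}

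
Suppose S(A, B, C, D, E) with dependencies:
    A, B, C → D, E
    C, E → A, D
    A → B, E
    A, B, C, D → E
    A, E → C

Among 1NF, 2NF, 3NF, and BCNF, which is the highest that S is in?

BCNF

Candidate keys: {A}, {C, E}. Prime attributes: {A, C, E}.
Each dependency's left side is a superkey — BCNF holds.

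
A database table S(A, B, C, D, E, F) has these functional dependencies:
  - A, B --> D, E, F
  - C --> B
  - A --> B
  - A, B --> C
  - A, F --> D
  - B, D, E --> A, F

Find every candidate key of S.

Closure of {A} is {A, B, C, D, E, F}, the whole schema; {A} is a candidate key.
Closure of {B, D, E} is {A, B, C, D, E, F}, the whole schema; {B, D, E} is a candidate key.
Closure of {C, D, E} is {A, B, C, D, E, F}, the whole schema; {C, D, E} is a candidate key.
These are minimal and exhaustive — every other superkey contains one of them.

{A}, {B, D, E}, {C, D, E}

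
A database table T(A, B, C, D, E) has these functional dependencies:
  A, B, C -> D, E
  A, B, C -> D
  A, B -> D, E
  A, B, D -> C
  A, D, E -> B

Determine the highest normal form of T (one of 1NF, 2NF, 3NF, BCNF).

Candidate keys: {A, B}, {A, D, E}. Prime attributes: {A, B, D, E}.
Every FD has a superkey on the left, so the relation is in BCNF.

BCNF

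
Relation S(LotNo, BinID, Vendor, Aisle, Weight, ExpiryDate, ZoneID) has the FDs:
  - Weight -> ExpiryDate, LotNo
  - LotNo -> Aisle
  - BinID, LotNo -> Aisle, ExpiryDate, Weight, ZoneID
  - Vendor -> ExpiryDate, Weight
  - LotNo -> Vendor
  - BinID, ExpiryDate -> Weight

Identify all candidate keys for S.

No FD produces {BinID}, so it must be in every candidate key.
{BinID, ExpiryDate}⁺ = {Aisle, BinID, ExpiryDate, LotNo, Vendor, Weight, ZoneID}, which is every attribute, so {BinID, ExpiryDate} is a candidate key.
{BinID, LotNo}⁺ = {Aisle, BinID, ExpiryDate, LotNo, Vendor, Weight, ZoneID}, which is every attribute, so {BinID, LotNo} is a candidate key.
{BinID, Vendor}⁺ = {Aisle, BinID, ExpiryDate, LotNo, Vendor, Weight, ZoneID}, which is every attribute, so {BinID, Vendor} is a candidate key.
{BinID, Weight}⁺ = {Aisle, BinID, ExpiryDate, LotNo, Vendor, Weight, ZoneID}, which is every attribute, so {BinID, Weight} is a candidate key.
These are minimal and exhaustive — every other superkey contains one of them.

{BinID, ExpiryDate}, {BinID, LotNo}, {BinID, Vendor}, {BinID, Weight}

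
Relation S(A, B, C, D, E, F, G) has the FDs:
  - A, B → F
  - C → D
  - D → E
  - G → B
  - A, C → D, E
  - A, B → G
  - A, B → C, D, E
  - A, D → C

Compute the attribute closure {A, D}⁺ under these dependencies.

{A, C, D, E}

Start with {A, D}.
D → E applies; add {E} → now {A, D, E}.
A, D → C applies; add {C} → now {A, C, D, E}.
No further FD applies.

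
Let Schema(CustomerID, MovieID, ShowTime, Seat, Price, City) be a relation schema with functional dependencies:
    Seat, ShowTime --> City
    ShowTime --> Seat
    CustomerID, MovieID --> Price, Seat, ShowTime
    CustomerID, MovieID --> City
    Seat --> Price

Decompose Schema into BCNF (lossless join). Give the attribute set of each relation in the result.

{City, Seat, ShowTime}; {CustomerID, MovieID, ShowTime}; {Price, Seat}

Candidate key of the original relation: {CustomerID, MovieID}.
In {City, CustomerID, MovieID, Price, Seat, ShowTime}, {Seat, ShowTime} is not a superkey ({Seat, ShowTime}⁺ restricted to this set is {City, Price, Seat, ShowTime}), so split on Seat, ShowTime --> City, Price into {City, Price, Seat, ShowTime} and {CustomerID, MovieID, Seat, ShowTime}.
In {City, Price, Seat, ShowTime}, {Seat} is not a superkey ({Seat}⁺ restricted to this set is {Price, Seat}), so split on Seat --> Price into {Price, Seat} and {City, Seat, ShowTime}.
{Price, Seat}: every determinant is a superkey — BCNF.
{City, Seat, ShowTime}: every determinant is a superkey — BCNF.
In {CustomerID, MovieID, Seat, ShowTime}, {ShowTime} is not a superkey ({ShowTime}⁺ restricted to this set is {Seat, ShowTime}), so split on ShowTime --> Seat into {Seat, ShowTime} and {CustomerID, MovieID, ShowTime}.
{Seat, ShowTime}: every determinant is a superkey — BCNF.
{CustomerID, MovieID, ShowTime}: every determinant is a superkey — BCNF.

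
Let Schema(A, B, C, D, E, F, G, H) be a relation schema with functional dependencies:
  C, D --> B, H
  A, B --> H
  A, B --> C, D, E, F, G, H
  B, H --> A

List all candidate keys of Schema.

{A, B}⁺ = {A, B, C, D, E, F, G, H} — all of the relation — so {A, B} is a candidate key.
{B, H}⁺ = {A, B, C, D, E, F, G, H} — all of the relation — so {B, H} is a candidate key.
{C, D}⁺ = {A, B, C, D, E, F, G, H} — all of the relation — so {C, D} is a candidate key.
These are minimal and exhaustive — every other superkey contains one of them.

{A, B}, {B, H}, {C, D}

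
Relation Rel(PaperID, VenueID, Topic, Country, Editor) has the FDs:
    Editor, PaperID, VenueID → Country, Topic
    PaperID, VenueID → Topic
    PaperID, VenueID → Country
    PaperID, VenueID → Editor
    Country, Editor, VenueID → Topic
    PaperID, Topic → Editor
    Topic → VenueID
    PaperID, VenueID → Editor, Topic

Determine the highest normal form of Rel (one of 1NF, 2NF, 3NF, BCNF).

Candidate keys: {PaperID, Topic}, {PaperID, VenueID}. Prime attributes: {PaperID, Topic, VenueID}.
Country, Editor, VenueID → Topic breaks BCNF: {Country, Editor, VenueID}⁺ = {Country, Editor, Topic, VenueID}, so {Country, Editor, VenueID} is not a superkey.
But every attribute on its right side ({Topic}) is prime, and the same holds for every other non-superkey FD, so 3NF still holds.

3NF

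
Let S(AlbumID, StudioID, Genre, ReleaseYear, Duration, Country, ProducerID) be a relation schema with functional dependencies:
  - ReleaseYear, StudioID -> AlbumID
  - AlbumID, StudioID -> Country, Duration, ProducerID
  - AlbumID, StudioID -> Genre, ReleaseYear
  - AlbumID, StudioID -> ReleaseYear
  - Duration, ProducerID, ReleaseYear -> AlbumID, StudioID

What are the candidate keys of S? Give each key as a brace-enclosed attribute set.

Closure of {AlbumID, StudioID} is {AlbumID, Country, Duration, Genre, ProducerID, ReleaseYear, StudioID}, the whole schema; {AlbumID, StudioID} is a candidate key.
Closure of {ReleaseYear, StudioID} is {AlbumID, Country, Duration, Genre, ProducerID, ReleaseYear, StudioID}, the whole schema; {ReleaseYear, StudioID} is a candidate key.
Closure of {Duration, ProducerID, ReleaseYear} is {AlbumID, Country, Duration, Genre, ProducerID, ReleaseYear, StudioID}, the whole schema; {Duration, ProducerID, ReleaseYear} is a candidate key.
Any other superkey properly contains one of these, so there are no further candidate keys.

{AlbumID, StudioID}, {Duration, ProducerID, ReleaseYear}, {ReleaseYear, StudioID}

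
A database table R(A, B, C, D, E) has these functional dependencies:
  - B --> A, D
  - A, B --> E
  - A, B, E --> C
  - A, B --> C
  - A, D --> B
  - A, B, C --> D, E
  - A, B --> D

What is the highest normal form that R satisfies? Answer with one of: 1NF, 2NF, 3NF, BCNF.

Candidate keys: {A, D}, {B}. Prime attributes: {A, B, D}.
Every FD has a superkey on the left, so the relation is in BCNF.

BCNF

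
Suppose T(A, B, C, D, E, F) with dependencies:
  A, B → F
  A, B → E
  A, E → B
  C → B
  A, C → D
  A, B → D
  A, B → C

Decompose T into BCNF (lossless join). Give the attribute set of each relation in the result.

Candidate keys of the original relation: {A, B}, {A, C}, {A, E}.
In {A, B, C, D, E, F}, {C} is not a superkey ({C}⁺ restricted to this set is {B, C}), so split on C → B into {B, C} and {A, C, D, E, F}.
{B, C} is in BCNF.
{A, C, D, E, F} is in BCNF.

{A, C, D, E, F}; {B, C}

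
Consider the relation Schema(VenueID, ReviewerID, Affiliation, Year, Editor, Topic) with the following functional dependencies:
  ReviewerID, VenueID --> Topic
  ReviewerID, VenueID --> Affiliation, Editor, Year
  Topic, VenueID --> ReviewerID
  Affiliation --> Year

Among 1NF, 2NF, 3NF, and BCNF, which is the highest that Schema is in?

Candidate keys: {ReviewerID, VenueID}, {Topic, VenueID}. Prime attributes: {ReviewerID, Topic, VenueID}.
Affiliation --> Year: {Affiliation}⁺ = {Affiliation, Year}, which is not all of the attributes, so the left side is not a superkey — BCNF is violated.
Because {Year} is non-prime and the left side of Affiliation --> Year is not a superkey, the relation is not in 3NF.
No proper subset of a key has a non-prime attribute in its closure, so there is no partial dependency; 2NF holds.

2NF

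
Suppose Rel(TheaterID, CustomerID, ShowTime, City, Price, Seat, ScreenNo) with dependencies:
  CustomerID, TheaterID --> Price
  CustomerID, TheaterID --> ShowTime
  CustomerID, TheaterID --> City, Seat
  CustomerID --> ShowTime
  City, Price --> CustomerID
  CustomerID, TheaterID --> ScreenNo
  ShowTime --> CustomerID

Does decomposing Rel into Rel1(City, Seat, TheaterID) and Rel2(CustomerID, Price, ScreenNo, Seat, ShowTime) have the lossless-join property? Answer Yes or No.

No

Common attributes: {Seat}; their closure is {Seat}.
Rel1 ⊄ {Seat} and Rel2 ⊄ {Seat}, so the split is lossy.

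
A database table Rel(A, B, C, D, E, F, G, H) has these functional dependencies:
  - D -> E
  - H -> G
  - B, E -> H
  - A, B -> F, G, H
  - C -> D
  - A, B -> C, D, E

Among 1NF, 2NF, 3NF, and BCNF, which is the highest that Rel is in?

Candidate key: {A, B}. Prime attributes: {A, B}.
D -> E: {D}⁺ = {D, E}, which is not all of the attributes, so the left side is not a superkey — BCNF is violated.
Because {E} is non-prime and the left side of D -> E is not a superkey, the relation is not in 3NF.
No non-prime attribute depends on a proper subset of any candidate key, so 2NF holds.

2NF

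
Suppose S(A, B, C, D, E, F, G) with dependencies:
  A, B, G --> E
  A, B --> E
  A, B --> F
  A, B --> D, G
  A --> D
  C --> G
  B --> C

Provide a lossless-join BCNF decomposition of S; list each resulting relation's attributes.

Candidate key of the original relation: {A, B}.
Within {A, B, C, D, E, F, G}: {A}⁺ ∩ {A, B, C, D, E, F, G} = {A, D}, not the whole set, so A --> D violates BCNF; decompose into {A, D} and {A, B, C, E, F, G}.
{A, D}: every determinant is a superkey — BCNF.
Within {A, B, C, E, F, G}: {C}⁺ ∩ {A, B, C, E, F, G} = {C, G}, not the whole set, so C --> G violates BCNF; decompose into {C, G} and {A, B, C, E, F}.
{C, G}: every determinant is a superkey — BCNF.
Within {A, B, C, E, F}: {B}⁺ ∩ {A, B, C, E, F} = {B, C}, not the whole set, so B --> C violates BCNF; decompose into {B, C} and {A, B, E, F}.
{B, C}: every determinant is a superkey — BCNF.
{A, B, E, F}: every determinant is a superkey — BCNF.

{A, B, E, F}; {A, D}; {B, C}; {C, G}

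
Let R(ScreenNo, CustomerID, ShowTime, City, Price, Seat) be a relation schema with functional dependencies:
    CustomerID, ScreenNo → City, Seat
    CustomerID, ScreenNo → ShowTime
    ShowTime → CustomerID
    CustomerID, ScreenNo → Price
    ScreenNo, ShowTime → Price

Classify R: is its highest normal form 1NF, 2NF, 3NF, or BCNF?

3NF

Candidate keys: {CustomerID, ScreenNo}, {ScreenNo, ShowTime}. Prime attributes: {CustomerID, ScreenNo, ShowTime}.
For ShowTime → CustomerID we have {ShowTime}⁺ = {CustomerID, ShowTime}; {ShowTime} is not a superkey, so BCNF fails.
Its right-hand attributes {CustomerID} are all prime, as are those of every other non-superkey FD — the relation is in 3NF.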